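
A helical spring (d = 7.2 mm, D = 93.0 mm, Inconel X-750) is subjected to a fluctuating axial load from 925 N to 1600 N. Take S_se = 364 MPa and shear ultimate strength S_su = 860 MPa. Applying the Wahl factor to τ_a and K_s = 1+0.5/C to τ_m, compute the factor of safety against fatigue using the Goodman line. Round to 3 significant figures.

C = D/d = 93.0/7.2 = 12.9167; K_W = (4C−1)/(4C−4)+0.615/C = 1.1105; K_s = 1+0.5/C = 1.0387
F_a = (F_max−F_min)/2 = 337.5 N; F_m = (F_max+F_min)/2 = 1262.5 N
τ_a = K_W·8F_aD/(πd³) = 1.1105 × 214.14 = 237.81 MPa
τ_m = K_s·8F_mD/(πd³) = 1.0387 × 801.05 = 832.05 MPa
Goodman: 1/n_f = τ_a/S_se + τ_m/S_su = 237.81/364 + 832.05/860 = 0.65334 + 0.96750 = 1.6208
n_f = 1/1.6208 = 0.617

0.617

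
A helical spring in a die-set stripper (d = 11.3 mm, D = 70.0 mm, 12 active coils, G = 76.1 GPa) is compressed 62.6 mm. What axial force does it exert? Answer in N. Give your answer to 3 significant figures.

2360 N

k = Gd⁴/(8D³N_a) = (76.1×10³)(11.3⁴)/(8·70.0³·12) = 37.682 N/mm
F = k·δ = 37.682 × 62.6 = 2358.9 N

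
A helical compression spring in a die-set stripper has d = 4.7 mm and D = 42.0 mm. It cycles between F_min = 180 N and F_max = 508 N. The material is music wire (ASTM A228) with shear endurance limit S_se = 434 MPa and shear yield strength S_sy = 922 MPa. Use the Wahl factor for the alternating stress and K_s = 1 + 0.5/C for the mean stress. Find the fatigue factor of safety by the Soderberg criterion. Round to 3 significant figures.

1.16

C = D/d = 42.0/4.7 = 8.9362; K_W = (4C−1)/(4C−4)+0.615/C = 1.1633; K_s = 1+0.5/C = 1.0560
F_a = (F_max−F_min)/2 = 164 N; F_m = (F_max+F_min)/2 = 344 N
τ_a = K_W·8F_aD/(πd³) = 1.1633 × 168.94 = 196.54 MPa
τ_m = K_s·8F_mD/(πd³) = 1.0560 × 354.37 = 374.2 MPa
Soderberg: 1/n_f = τ_a/S_se + τ_m/S_sy = 196.54/434 + 374.2/922 = 0.45285 + 0.40585 = 0.8587
n_f = 1/0.8587 = 1.165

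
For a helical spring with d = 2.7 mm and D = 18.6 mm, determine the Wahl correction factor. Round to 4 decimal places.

C = D/d = 18.6/2.7 = 6.8889
K_W = (4C−1)/(4C−4) + 0.615/C = 26.556/23.556 + 0.0893 = 1.2166

1.2166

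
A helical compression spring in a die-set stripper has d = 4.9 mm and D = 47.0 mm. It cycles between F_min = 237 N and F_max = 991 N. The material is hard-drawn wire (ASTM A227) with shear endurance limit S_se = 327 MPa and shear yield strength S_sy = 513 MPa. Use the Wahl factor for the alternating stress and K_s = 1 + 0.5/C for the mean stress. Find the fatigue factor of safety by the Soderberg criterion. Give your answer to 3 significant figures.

C = D/d = 47.0/4.9 = 9.5918; K_W = (4C−1)/(4C−4)+0.615/C = 1.1514; K_s = 1+0.5/C = 1.0521
F_a = (F_max−F_min)/2 = 377 N; F_m = (F_max+F_min)/2 = 614 N
τ_a = K_W·8F_aD/(πd³) = 1.1514 × 383.52 = 441.59 MPa
τ_m = K_s·8F_mD/(πd³) = 1.0521 × 624.62 = 657.18 MPa
Soderberg: 1/n_f = τ_a/S_se + τ_m/S_sy = 441.59/327 + 657.18/513 = 1.35043 + 1.28106 = 2.6315
n_f = 1/2.6315 = 0.38

0.380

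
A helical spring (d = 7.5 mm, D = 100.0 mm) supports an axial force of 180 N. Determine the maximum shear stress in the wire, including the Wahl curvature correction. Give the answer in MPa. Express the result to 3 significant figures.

120 MPa

Spring index C = D/d = 100.0/7.5 = 13.3333
K_W = (4C−1)/(4C−4) + 0.615/C = 52.333/49.333 + 0.0461 = 1.1069
τ₀ = 8FD/(πd³) = 8·180·100.0/(π·7.5³) = 144000/1325.4 = 108.65 MPa
τ_max = K·τ₀ = 1.1069 × 108.65 = 120.27 MPa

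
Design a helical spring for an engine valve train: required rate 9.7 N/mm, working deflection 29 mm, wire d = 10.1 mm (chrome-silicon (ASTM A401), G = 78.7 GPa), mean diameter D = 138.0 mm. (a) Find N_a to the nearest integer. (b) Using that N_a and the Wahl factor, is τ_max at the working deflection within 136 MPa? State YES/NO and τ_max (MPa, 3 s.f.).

(a) 4 coils; (b) YES, τ_max = 106 MPa

N_a = Gd⁴/(8D³k) = (78.7×10³)(10.1⁴)/(8·138.0³·9.7) = 4.016 → N_a = 4
Actual rate k = Gd⁴/(8D³·4) = 9.7381 N/mm
Working load F = kδ = 9.7381·29 = 282.4 N
C = 138.0/10.1 = 13.6634; K_W = (4C−1)/(4C−4)+0.615/C = 1.1042
τ_max = K_W·8FD/(πd³) = 1.1042·96.322 = 106.36 MPa
τ_max ≤ 136 MPa → acceptable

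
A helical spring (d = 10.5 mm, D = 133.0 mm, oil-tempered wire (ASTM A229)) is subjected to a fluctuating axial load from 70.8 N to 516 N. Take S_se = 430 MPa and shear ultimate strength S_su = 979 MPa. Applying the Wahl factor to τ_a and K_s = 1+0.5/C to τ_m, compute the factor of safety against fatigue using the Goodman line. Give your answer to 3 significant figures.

3.85

C = D/d = 133.0/10.5 = 12.6667; K_W = (4C−1)/(4C−4)+0.615/C = 1.1128; K_s = 1+0.5/C = 1.0395
F_a = (F_max−F_min)/2 = 222.6 N; F_m = (F_max+F_min)/2 = 293.4 N
τ_a = K_W·8F_aD/(πd³) = 1.1128 × 65.125 = 72.474 MPa
τ_m = K_s·8F_mD/(πd³) = 1.0395 × 85.839 = 89.227 MPa
Goodman: 1/n_f = τ_a/S_se + τ_m/S_su = 72.474/430 + 89.227/979 = 0.16854 + 0.09114 = 0.25968
n_f = 1/0.25968 = 3.851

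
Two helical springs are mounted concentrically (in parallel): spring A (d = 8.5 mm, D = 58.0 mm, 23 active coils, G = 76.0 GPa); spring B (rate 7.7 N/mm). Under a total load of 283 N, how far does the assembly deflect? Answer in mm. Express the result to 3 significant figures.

15.1 mm

k_A = Gd⁴/(8D³N_a) = (76.0×10³)(8.5⁴)/(8·58.0³·23) = 11.051 N/mm
Parallel: k_eq = 11.051 + 7.7 = 18.751 N/mm
δ = F/k_eq = 283/18.751 = 15.093 mm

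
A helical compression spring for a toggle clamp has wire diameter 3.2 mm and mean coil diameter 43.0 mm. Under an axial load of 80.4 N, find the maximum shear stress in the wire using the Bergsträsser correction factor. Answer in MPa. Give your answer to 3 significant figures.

Spring index C = D/d = 43.0/3.2 = 13.4375
K_B = (4C+2)/(4C−3) = 55.750/50.750 = 1.0985
τ₀ = 8FD/(πd³) = 8·80.4·43.0/(π·3.2³) = 27657.6/102.94 = 268.67 MPa
τ_max = K·τ₀ = 1.0985 × 268.67 = 295.14 MPa

295 MPa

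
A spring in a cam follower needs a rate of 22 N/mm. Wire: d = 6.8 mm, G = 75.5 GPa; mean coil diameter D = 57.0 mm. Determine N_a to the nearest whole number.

N_a = Gd⁴/(8D³k) = (75.5×10³ × 6.8⁴)/(8 × 57.0³ × 22)
    = 1.61429e+08 / 3.2594e+07 = 4.953 → 5 coils

5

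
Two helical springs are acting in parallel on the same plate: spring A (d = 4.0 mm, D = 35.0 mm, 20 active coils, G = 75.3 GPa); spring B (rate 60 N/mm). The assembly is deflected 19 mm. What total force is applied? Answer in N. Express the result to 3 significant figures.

k_A = Gd⁴/(8D³N_a) = (75.3×10³)(4.0⁴)/(8·35.0³·20) = 2.81 N/mm
Parallel: k_eq = 2.81 + 60 = 62.81 N/mm
F = k_eq·δ = 62.81·19 = 1193.4 N

1190 N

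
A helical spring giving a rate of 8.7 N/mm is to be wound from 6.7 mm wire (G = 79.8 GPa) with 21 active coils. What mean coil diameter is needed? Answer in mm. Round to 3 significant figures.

47.9 mm

D = (Gd⁴/(8N_a·k))^(1/3) = (79.8×10³·6.7⁴/(8·21·8.7))^(1/3)
  = (110020)^(1/3) = 47.9172 mm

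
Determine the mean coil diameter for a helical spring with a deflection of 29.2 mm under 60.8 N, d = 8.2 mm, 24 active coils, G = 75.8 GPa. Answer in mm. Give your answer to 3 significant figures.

Required rate k = F/δ = 60.8/29.2 = 2.0822 N/mm
D = (Gd⁴/(8N_a·k))^(1/3) = (75.8×10³·8.2⁴/(8·24·2.0822))^(1/3)
  = (857240)^(1/3) = 94.9950 mm

95.0 mm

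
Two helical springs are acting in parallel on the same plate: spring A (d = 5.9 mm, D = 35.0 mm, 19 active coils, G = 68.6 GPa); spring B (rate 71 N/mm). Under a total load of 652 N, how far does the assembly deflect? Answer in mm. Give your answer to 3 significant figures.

7.78 mm

k_A = Gd⁴/(8D³N_a) = (68.6×10³)(5.9⁴)/(8·35.0³·19) = 12.755 N/mm
Parallel: k_eq = 12.755 + 71 = 83.755 N/mm
δ = F/k_eq = 652/83.755 = 7.7846 mm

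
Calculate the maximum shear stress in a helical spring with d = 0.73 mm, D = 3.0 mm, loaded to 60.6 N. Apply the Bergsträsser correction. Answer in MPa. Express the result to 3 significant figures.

1630 MPa

Spring index C = D/d = 3.0/0.73 = 4.1096
K_B = (4C+2)/(4C−3) = 18.438/13.438 = 1.3721
τ₀ = 8FD/(πd³) = 8·60.6·3.0/(π·0.73³) = 1454.4/1.2221 = 1190.1 MPa
τ_max = K·τ₀ = 1.3721 × 1190.1 = 1632.8 MPa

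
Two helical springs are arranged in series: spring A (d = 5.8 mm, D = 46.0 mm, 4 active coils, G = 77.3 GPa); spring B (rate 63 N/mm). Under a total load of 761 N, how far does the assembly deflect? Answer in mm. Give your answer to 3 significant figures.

39.2 mm

k_A = Gd⁴/(8D³N_a) = (77.3×10³)(5.8⁴)/(8·46.0³·4) = 28.085 N/mm
Series: 1/k_eq = 1/28.085 + 1/63 = 0.05148; k_eq = 19.425 N/mm
δ = F/k_eq = 761/19.425 = 39.176 mm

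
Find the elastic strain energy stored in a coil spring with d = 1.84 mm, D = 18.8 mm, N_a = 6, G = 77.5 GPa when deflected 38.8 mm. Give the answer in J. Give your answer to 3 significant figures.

k = Gd⁴/(8D³N_a) = (77.5×10³)(1.84⁴)/(8·18.8³·6) = 2.7852 N/mm
U = ½kδ² = 0.5 × 2.7852 × 38.8² = 2096.5 N·mm = 2.0965 J

2.10 J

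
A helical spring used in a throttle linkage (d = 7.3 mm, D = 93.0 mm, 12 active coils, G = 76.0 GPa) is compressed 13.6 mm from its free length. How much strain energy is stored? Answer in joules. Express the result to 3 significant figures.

0.258 J

k = Gd⁴/(8D³N_a) = (76.0×10³)(7.3⁴)/(8·93.0³·12) = 2.795 N/mm
U = ½kδ² = 0.5 × 2.795 × 13.6² = 258.48 N·mm = 0.25848 J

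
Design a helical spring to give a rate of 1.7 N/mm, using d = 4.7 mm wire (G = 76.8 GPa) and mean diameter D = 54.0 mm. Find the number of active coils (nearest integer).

17

N_a = Gd⁴/(8D³k) = (76.8×10³ × 4.7⁴)/(8 × 54.0³ × 1.7)
    = 3.7476e+07 / 2.14151e+06 = 17.5 → 17 coils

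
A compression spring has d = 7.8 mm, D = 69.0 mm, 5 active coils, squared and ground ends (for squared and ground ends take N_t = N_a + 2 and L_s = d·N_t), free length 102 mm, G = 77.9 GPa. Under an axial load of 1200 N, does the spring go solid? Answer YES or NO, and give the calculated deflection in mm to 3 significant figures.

YES, δ = 54.7 mm

k = Gd⁴/(8D³N_a) = (77.9×10³)(7.8⁴)/(8·69.0³·5) = 21.944 N/mm
N_t = 7; L_s = 7.8·7 = 54.6 mm; δ_solid = L₀ − L_s = 102 − 54.6 = 47.4 mm
δ = F/k = 1200/21.944 = 54.686 mm
δ ≥ δ_solid → spring goes solid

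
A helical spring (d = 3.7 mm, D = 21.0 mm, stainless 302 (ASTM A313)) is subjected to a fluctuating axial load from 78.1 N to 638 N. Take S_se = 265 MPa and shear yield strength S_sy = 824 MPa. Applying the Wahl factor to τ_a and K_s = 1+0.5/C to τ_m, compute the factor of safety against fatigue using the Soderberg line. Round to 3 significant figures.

C = D/d = 21.0/3.7 = 5.6757; K_W = (4C−1)/(4C−4)+0.615/C = 1.2688; K_s = 1+0.5/C = 1.0881
F_a = (F_max−F_min)/2 = 279.95 N; F_m = (F_max+F_min)/2 = 358.05 N
τ_a = K_W·8F_aD/(πd³) = 1.2688 × 295.55 = 374.99 MPa
τ_m = K_s·8F_mD/(πd³) = 1.0881 × 378.01 = 411.31 MPa
Soderberg: 1/n_f = τ_a/S_se + τ_m/S_sy = 374.99/265 + 411.31/824 = 1.41504 + 0.49916 = 1.9142
n_f = 1/1.9142 = 0.5224

0.522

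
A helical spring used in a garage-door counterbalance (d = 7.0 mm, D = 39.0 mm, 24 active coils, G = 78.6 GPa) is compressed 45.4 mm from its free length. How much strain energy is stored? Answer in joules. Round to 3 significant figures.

k = Gd⁴/(8D³N_a) = (78.6×10³)(7.0⁴)/(8·39.0³·24) = 16.57 N/mm
U = ½kδ² = 0.5 × 16.57 × 45.4² = 17077 N·mm = 17.077 J

17.1 J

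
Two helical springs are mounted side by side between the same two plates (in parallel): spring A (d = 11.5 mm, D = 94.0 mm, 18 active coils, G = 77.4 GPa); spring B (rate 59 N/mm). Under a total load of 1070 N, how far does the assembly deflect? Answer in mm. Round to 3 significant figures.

15.2 mm

k_A = Gd⁴/(8D³N_a) = (77.4×10³)(11.5⁴)/(8·94.0³·18) = 11.318 N/mm
Parallel: k_eq = 11.318 + 59 = 70.318 N/mm
δ = F/k_eq = 1070/70.318 = 15.216 mm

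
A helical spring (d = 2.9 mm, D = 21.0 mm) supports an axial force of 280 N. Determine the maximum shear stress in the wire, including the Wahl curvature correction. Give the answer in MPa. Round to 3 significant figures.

740 MPa

Spring index C = D/d = 21.0/2.9 = 7.2414
K_W = (4C−1)/(4C−4) + 0.615/C = 27.966/24.966 + 0.0849 = 1.2051
τ₀ = 8FD/(πd³) = 8·280·21.0/(π·2.9³) = 47040/76.62 = 613.94 MPa
τ_max = K·τ₀ = 1.2051 × 613.94 = 739.85 MPa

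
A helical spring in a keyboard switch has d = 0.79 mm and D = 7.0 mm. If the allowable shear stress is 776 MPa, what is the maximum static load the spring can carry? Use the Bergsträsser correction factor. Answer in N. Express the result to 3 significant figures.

18.6 N

C = D/d = 7.0/0.79 = 8.8608
K_B = (4C+2)/(4C−3) = 37.443/32.443 = 1.1541
τ_max = K·8FD/(πd³) → F_max = τ_allow·πd³/(8DK)
F_max = 776·π·0.79³/(8·7.0·1.1541) = 1202/64.631 = 18.598 N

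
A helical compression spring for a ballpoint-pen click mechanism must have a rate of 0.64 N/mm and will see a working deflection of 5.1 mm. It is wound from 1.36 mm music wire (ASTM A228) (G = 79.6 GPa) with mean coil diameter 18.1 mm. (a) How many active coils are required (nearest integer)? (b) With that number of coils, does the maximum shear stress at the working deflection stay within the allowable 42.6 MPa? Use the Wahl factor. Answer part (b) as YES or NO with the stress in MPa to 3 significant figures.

N_a = Gd⁴/(8D³k) = (79.6×10³)(1.36⁴)/(8·18.1³·0.64) = 8.969 → N_a = 9
Actual rate k = Gd⁴/(8D³·9) = 0.63782 N/mm
Working load F = kδ = 0.63782·5.1 = 3.2529 N
C = 18.1/1.36 = 13.3088; K_W = (4C−1)/(4C−4)+0.615/C = 1.1071
τ_max = K_W·8FD/(πd³) = 1.1071·59.604 = 65.99 MPa
τ_max > 42.6 MPa → exceeds allowable

(a) 9 coils; (b) NO, τ_max = 66.0 MPa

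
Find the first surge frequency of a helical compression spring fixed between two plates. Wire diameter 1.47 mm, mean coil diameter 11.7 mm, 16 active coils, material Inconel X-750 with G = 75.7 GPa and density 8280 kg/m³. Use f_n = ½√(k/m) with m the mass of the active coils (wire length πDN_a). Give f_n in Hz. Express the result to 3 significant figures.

k = Gd⁴/(8D³N_a) = (75.7×10³)(1.47⁴)/(8·11.7³·16) = 1.7242 N/mm = 1724.2 N/m
Wire length L = πDN_a = π·11.7·16 = 588.11 mm
m = ρ·(πd²/4)·L = 8280 × 1.6972×10⁻⁶ m² × 0.58811 m = 0.0082644 kg
f_n = ½√(k/m) = 0.5·√(1724.2/0.0082644) = 0.5·√(2.0863e+05) = 228.38 Hz

228 Hz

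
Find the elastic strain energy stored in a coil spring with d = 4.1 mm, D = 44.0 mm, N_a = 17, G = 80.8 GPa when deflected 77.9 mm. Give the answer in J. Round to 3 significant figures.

k = Gd⁴/(8D³N_a) = (80.8×10³)(4.1⁴)/(8·44.0³·17) = 1.9708 N/mm
U = ½kδ² = 0.5 × 1.9708 × 77.9² = 5979.9 N·mm = 5.9799 J

5.98 J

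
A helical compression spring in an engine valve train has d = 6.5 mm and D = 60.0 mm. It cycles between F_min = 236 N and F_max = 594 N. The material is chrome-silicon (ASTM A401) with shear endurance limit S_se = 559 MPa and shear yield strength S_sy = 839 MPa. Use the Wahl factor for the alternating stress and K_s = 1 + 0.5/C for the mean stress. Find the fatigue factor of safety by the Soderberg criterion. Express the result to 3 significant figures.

C = D/d = 60.0/6.5 = 9.2308; K_W = (4C−1)/(4C−4)+0.615/C = 1.1577; K_s = 1+0.5/C = 1.0542
F_a = (F_max−F_min)/2 = 179 N; F_m = (F_max+F_min)/2 = 415 N
τ_a = K_W·8F_aD/(πd³) = 1.1577 × 99.587 = 115.3 MPa
τ_m = K_s·8F_mD/(πd³) = 1.0542 × 230.89 = 243.39 MPa
Soderberg: 1/n_f = τ_a/S_se + τ_m/S_sy = 115.3/559 + 243.39/839 = 0.20626 + 0.29010 = 0.49636
n_f = 1/0.49636 = 2.015

2.01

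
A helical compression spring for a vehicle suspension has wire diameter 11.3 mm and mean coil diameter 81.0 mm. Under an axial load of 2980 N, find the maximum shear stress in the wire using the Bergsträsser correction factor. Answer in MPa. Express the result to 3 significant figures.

509 MPa

Spring index C = D/d = 81.0/11.3 = 7.1681
K_B = (4C+2)/(4C−3) = 30.673/25.673 = 1.1948
τ₀ = 8FD/(πd³) = 8·2980·81.0/(π·11.3³) = 1.93104e+06/4533 = 426 MPa
τ_max = K·τ₀ = 1.1948 × 426 = 508.96 MPa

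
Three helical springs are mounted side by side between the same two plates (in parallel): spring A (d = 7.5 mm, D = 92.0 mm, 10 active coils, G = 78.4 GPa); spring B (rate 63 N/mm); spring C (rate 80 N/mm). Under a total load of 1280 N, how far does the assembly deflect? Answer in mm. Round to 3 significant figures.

k_A = Gd⁴/(8D³N_a) = (78.4×10³)(7.5⁴)/(8·92.0³·10) = 3.9821 N/mm
Parallel: k_eq = 3.9821 + 63 + 80 = 146.98 N/mm
δ = F/k_eq = 1280/146.98 = 8.7085 mm

8.71 mm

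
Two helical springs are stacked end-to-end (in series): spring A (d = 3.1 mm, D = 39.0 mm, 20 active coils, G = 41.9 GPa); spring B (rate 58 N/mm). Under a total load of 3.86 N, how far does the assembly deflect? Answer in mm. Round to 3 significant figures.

9.53 mm

k_A = Gd⁴/(8D³N_a) = (41.9×10³)(3.1⁴)/(8·39.0³·20) = 0.40771 N/mm
Series: 1/k_eq = 1/0.40771 + 1/58 = 2.47; k_eq = 0.40486 N/mm
δ = F/k_eq = 3.86/0.40486 = 9.5342 mm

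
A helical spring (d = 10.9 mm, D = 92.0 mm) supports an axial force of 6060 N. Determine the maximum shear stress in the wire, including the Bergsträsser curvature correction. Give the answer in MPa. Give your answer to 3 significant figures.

Spring index C = D/d = 92.0/10.9 = 8.4404
K_B = (4C+2)/(4C−3) = 35.761/30.761 = 1.1625
τ₀ = 8FD/(πd³) = 8·6060·92.0/(π·10.9³) = 4.46016e+06/4068.5 = 1096.3 MPa
τ_max = K·τ₀ = 1.1625 × 1096.3 = 1274.5 MPa

1270 MPa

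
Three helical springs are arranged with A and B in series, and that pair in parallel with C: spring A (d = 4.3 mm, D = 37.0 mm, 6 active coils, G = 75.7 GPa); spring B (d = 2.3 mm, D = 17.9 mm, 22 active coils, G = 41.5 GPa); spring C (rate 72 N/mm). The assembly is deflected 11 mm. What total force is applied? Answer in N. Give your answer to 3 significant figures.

k_A = Gd⁴/(8D³N_a) = (75.7×10³)(4.3⁴)/(8·37.0³·6) = 10.644 N/mm
k_B = Gd⁴/(8D³N_a) = (41.5×10³)(2.3⁴)/(8·17.9³·22) = 1.1505 N/mm
Springs A,B series: k_AB = 1/(1/10.644+1/1.1505) = 1.0383 N/mm; parallel with C: k_eq = 1.0383+72 = 73.038 N/mm
F = k_eq·δ = 73.038·11 = 803.42 N

803 N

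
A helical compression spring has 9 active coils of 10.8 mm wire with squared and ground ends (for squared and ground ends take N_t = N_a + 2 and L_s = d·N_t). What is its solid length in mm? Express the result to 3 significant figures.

119 mm

squared and ground ends: N_t = N_a + 2 = 9 + 2 = 11
L_s = d·N_t = 10.8 × 11 = 118.8 mm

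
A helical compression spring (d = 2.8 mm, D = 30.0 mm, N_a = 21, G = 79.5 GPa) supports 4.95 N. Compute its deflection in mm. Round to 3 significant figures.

k = Gd⁴/(8D³N_a) = (79.5×10³)(2.8⁴)/(8·30.0³·21) = 1.0773 N/mm
δ = F/k = 4.95 / 1.0773 = 4.5949 mm

4.59 mm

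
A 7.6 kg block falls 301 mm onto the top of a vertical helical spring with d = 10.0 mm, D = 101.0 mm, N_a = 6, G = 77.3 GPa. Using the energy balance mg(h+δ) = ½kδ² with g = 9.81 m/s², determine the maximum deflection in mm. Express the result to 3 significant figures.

k = Gd⁴/(8D³N_a) = (77.3×10³)(10.0⁴)/(8·101.0³·6) = 15.631 N/mm
W = mg = 7.6 × 9.81 = 74.556 N
½kδ² − Wδ − Wh = 0 → δ = (W + √(W² + 2kWh))/k
δ = (74.556 + √(5558.6 + 701541))/15.631 = (74.556 + 840.89)/15.631 = 58.568 mm

58.6 mm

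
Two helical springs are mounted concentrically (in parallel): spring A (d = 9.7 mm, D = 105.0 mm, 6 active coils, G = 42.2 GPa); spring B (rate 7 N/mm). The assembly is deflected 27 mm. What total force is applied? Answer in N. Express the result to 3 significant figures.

k_A = Gd⁴/(8D³N_a) = (42.2×10³)(9.7⁴)/(8·105.0³·6) = 6.7234 N/mm
Parallel: k_eq = 6.7234 + 7 = 13.723 N/mm
F = k_eq·δ = 13.723·27 = 370.53 N

371 N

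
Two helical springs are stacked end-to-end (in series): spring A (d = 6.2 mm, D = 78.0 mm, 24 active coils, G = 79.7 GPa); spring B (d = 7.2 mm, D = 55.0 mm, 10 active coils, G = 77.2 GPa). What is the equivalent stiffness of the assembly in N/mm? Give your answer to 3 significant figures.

k_A = Gd⁴/(8D³N_a) = (79.7×10³)(6.2⁴)/(8·78.0³·24) = 1.2925 N/mm
k_B = Gd⁴/(8D³N_a) = (77.2×10³)(7.2⁴)/(8·55.0³·10) = 15.587 N/mm
Series: 1/k_eq = 1/1.2925 + 1/15.587 = 0.83783; k_eq = 1.1936 N/mm

1.19 N/mm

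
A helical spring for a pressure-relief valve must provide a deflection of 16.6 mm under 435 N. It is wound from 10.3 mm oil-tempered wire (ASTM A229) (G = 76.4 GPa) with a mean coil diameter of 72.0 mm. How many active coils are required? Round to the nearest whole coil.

11

Required rate k = F/δ = 435/16.6 = 26.205 N/mm
N_a = Gd⁴/(8D³k) = (76.4×10³ × 10.3⁴)/(8 × 72.0³ × 26.205)
    = 8.59889e+08 / 7.82472e+07 = 10.99 → 11 coils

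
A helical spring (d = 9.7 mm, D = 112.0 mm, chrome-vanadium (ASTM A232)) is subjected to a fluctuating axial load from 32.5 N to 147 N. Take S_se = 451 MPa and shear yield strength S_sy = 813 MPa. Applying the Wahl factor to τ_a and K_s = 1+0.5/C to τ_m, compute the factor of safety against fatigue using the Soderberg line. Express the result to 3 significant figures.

12.4

C = D/d = 112.0/9.7 = 11.5464; K_W = (4C−1)/(4C−4)+0.615/C = 1.1244; K_s = 1+0.5/C = 1.0433
F_a = (F_max−F_min)/2 = 57.25 N; F_m = (F_max+F_min)/2 = 89.75 N
τ_a = K_W·8F_aD/(πd³) = 1.1244 × 17.89 = 20.115 MPa
τ_m = K_s·8F_mD/(πd³) = 1.0433 × 28.046 = 29.261 MPa
Soderberg: 1/n_f = τ_a/S_se + τ_m/S_sy = 20.115/451 + 29.261/813 = 0.04460 + 0.03599 = 0.080593
n_f = 1/0.080593 = 12.41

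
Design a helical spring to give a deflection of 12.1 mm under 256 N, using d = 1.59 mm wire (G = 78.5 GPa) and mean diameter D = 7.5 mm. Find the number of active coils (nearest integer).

7

Required rate k = F/δ = 256/12.1 = 21.157 N/mm
N_a = Gd⁴/(8D³k) = (78.5×10³ × 1.59⁴)/(8 × 7.5³ × 21.157)
    = 501716 / 71405 = 7.026 → 7 coils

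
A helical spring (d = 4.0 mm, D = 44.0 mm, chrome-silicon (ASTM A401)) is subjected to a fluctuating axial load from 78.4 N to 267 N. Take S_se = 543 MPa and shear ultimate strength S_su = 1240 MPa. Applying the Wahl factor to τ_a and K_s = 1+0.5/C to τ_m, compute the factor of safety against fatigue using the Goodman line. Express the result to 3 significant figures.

1.67

C = D/d = 44.0/4.0 = 11.0000; K_W = (4C−1)/(4C−4)+0.615/C = 1.1309; K_s = 1+0.5/C = 1.0455
F_a = (F_max−F_min)/2 = 94.3 N; F_m = (F_max+F_min)/2 = 172.7 N
τ_a = K_W·8F_aD/(πd³) = 1.1309 × 165.09 = 186.7 MPa
τ_m = K_s·8F_mD/(πd³) = 1.0455 × 302.35 = 316.09 MPa
Goodman: 1/n_f = τ_a/S_se + τ_m/S_su = 186.7/543 + 316.09/1240 = 0.34384 + 0.25491 = 0.59875
n_f = 1/0.59875 = 1.67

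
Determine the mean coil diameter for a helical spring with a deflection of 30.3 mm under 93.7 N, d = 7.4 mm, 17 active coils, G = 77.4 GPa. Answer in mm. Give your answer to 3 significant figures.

82.0 mm

Required rate k = F/δ = 93.7/30.3 = 3.0924 N/mm
D = (Gd⁴/(8N_a·k))^(1/3) = (77.4×10³·7.4⁴/(8·17·3.0924))^(1/3)
  = (551864)^(1/3) = 82.0246 mm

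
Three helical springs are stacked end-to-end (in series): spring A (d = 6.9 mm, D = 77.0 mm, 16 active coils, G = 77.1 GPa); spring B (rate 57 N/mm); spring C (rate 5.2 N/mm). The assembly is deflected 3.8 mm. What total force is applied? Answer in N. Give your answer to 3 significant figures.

k_A = Gd⁴/(8D³N_a) = (77.1×10³)(6.9⁴)/(8·77.0³·16) = 2.9907 N/mm
Series: 1/k_eq = 1/2.9907 + 1/57 + 1/5.2 = 0.54422; k_eq = 1.8375 N/mm
F = k_eq·δ = 1.8375·3.8 = 6.9824 N

6.98 N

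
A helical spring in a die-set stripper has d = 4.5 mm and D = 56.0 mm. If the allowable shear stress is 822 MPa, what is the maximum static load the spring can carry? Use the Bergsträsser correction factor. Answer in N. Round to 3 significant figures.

C = D/d = 56.0/4.5 = 12.4444
K_B = (4C+2)/(4C−3) = 51.778/46.778 = 1.1069
τ_max = K·8FD/(πd³) → F_max = τ_allow·πd³/(8DK)
F_max = 822·π·4.5³/(8·56.0·1.1069) = 2.3532e+05/495.89 = 474.54 N

475 N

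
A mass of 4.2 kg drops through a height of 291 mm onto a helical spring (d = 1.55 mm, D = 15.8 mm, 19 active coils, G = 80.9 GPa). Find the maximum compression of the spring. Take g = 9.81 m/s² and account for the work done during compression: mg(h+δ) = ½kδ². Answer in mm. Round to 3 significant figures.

k = Gd⁴/(8D³N_a) = (80.9×10³)(1.55⁴)/(8·15.8³·19) = 0.77886 N/mm
W = mg = 4.2 × 9.81 = 41.202 N
½kδ² − Wδ − Wh = 0 → δ = (W + √(W² + 2kWh))/k
δ = (41.202 + √(1697.6 + 18676.8))/0.77886 = (41.202 + 142.74)/0.77886 = 236.17 mm

236 mm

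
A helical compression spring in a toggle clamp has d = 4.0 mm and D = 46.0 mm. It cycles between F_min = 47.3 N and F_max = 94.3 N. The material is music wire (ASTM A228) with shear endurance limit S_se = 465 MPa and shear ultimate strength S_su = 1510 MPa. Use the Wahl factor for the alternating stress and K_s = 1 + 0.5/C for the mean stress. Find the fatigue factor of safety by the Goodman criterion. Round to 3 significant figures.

C = D/d = 46.0/4.0 = 11.5000; K_W = (4C−1)/(4C−4)+0.615/C = 1.1249; K_s = 1+0.5/C = 1.0435
F_a = (F_max−F_min)/2 = 23.5 N; F_m = (F_max+F_min)/2 = 70.8 N
τ_a = K_W·8F_aD/(πd³) = 1.1249 × 43.012 = 48.384 MPa
τ_m = K_s·8F_mD/(πd³) = 1.0435 × 129.58 = 135.22 MPa
Goodman: 1/n_f = τ_a/S_se + τ_m/S_su = 48.384/465 + 135.22/1510 = 0.10405 + 0.08955 = 0.1936
n_f = 1/0.1936 = 5.165

5.17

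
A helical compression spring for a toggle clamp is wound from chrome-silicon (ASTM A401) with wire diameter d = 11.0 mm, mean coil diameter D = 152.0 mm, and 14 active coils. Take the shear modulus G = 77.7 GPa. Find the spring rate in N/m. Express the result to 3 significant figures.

k = Gd⁴/(8D³N_a) = (77.7×10³ × 11.0⁴) / (8 × 152.0³ × 14)
  = 1.13761e+09 / 3.93322e+08 = 2.8923 N/mm = 2892.3 N/m

2890 N/m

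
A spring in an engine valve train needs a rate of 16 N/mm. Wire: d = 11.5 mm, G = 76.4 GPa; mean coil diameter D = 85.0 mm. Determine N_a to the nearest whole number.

N_a = Gd⁴/(8D³k) = (76.4×10³ × 11.5⁴)/(8 × 85.0³ × 16)
    = 1.33624e+09 / 7.8608e+07 = 17 → 17 coils

17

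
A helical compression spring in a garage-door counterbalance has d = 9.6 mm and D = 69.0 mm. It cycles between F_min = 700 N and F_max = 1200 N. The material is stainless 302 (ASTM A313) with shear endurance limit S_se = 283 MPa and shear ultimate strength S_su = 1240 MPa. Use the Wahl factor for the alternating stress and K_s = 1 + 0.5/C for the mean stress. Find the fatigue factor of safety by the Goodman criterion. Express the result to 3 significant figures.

C = D/d = 69.0/9.6 = 7.1875; K_W = (4C−1)/(4C−4)+0.615/C = 1.2068; K_s = 1+0.5/C = 1.0696
F_a = (F_max−F_min)/2 = 250 N; F_m = (F_max+F_min)/2 = 950 N
τ_a = K_W·8F_aD/(πd³) = 1.2068 × 49.65 = 59.916 MPa
τ_m = K_s·8F_mD/(πd³) = 1.0696 × 188.67 = 201.79 MPa
Goodman: 1/n_f = τ_a/S_se + τ_m/S_su = 59.916/283 + 201.79/1240 = 0.21172 + 0.16274 = 0.37445
n_f = 1/0.37445 = 2.671

2.67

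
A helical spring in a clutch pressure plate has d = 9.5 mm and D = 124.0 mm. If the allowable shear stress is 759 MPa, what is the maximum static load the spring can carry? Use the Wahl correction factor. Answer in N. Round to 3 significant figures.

1860 N

C = D/d = 124.0/9.5 = 13.0526
K_W = (4C−1)/(4C−4) + 0.615/C = 51.211/48.211 + 0.0471 = 1.1093
τ_max = K·8FD/(πd³) → F_max = τ_allow·πd³/(8DK)
F_max = 759·π·9.5³/(8·124.0·1.1093) = 2.0444e+06/1100.5 = 1857.7 N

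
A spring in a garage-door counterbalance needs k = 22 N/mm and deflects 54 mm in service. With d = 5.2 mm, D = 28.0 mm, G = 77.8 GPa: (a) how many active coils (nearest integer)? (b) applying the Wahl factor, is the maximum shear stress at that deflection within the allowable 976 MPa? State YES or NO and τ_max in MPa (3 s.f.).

N_a = Gd⁴/(8D³k) = (77.8×10³)(5.2⁴)/(8·28.0³·22) = 14.72 → N_a = 15
Actual rate k = Gd⁴/(8D³·15) = 21.594 N/mm
Working load F = kδ = 21.594·54 = 1166.1 N
C = 28.0/5.2 = 5.3846; K_W = (4C−1)/(4C−4)+0.615/C = 1.2853
τ_max = K_W·8FD/(πd³) = 1.2853·591.32 = 760 MPa
τ_max ≤ 976 MPa → acceptable

(a) 15 coils; (b) YES, τ_max = 760 MPa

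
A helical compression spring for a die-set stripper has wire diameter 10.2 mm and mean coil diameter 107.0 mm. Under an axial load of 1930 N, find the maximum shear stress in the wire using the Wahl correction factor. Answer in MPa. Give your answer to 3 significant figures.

564 MPa

Spring index C = D/d = 107.0/10.2 = 10.4902
K_W = (4C−1)/(4C−4) + 0.615/C = 40.961/37.961 + 0.0586 = 1.1377
τ₀ = 8FD/(πd³) = 8·1930·107.0/(π·10.2³) = 1.65208e+06/3333.9 = 495.54 MPa
τ_max = K·τ₀ = 1.1377 × 495.54 = 563.76 MPa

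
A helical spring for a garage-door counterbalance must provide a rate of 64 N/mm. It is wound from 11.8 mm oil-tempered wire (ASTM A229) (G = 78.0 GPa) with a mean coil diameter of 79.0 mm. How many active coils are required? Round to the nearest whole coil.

6

N_a = Gd⁴/(8D³k) = (78.0×10³ × 11.8⁴)/(8 × 79.0³ × 64)
    = 1.51225e+09 / 2.52436e+08 = 5.991 → 6 coils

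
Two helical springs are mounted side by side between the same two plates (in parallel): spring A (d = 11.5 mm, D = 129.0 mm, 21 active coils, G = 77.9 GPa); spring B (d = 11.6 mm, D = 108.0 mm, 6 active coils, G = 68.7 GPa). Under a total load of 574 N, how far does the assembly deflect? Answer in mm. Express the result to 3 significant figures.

23.6 mm

k_A = Gd⁴/(8D³N_a) = (77.9×10³)(11.5⁴)/(8·129.0³·21) = 3.7779 N/mm
k_B = Gd⁴/(8D³N_a) = (68.7×10³)(11.6⁴)/(8·108.0³·6) = 20.572 N/mm
Parallel: k_eq = 3.7779 + 20.572 = 24.35 N/mm
δ = F/k_eq = 574/24.35 = 23.573 mm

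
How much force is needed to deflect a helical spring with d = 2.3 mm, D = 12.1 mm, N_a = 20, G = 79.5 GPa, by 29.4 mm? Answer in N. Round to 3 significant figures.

k = Gd⁴/(8D³N_a) = (79.5×10³)(2.3⁴)/(8·12.1³·20) = 7.8488 N/mm
F = k·δ = 7.8488 × 29.4 = 230.75 N

231 N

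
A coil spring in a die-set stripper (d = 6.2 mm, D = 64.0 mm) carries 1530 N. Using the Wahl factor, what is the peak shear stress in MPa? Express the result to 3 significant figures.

Spring index C = D/d = 64.0/6.2 = 10.3226
K_W = (4C−1)/(4C−4) + 0.615/C = 40.290/37.290 + 0.0596 = 1.1400
τ₀ = 8FD/(πd³) = 8·1530·64.0/(π·6.2³) = 783360/748.73 = 1046.3 MPa
τ_max = K·τ₀ = 1.1400 × 1046.3 = 1192.8 MPa

1190 MPa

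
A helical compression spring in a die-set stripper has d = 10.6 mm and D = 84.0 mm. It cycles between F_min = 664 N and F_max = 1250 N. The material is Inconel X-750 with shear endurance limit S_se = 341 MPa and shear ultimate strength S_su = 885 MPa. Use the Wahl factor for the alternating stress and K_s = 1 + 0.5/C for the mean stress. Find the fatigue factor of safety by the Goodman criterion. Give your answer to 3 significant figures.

2.57

C = D/d = 84.0/10.6 = 7.9245; K_W = (4C−1)/(4C−4)+0.615/C = 1.1859; K_s = 1+0.5/C = 1.0631
F_a = (F_max−F_min)/2 = 293 N; F_m = (F_max+F_min)/2 = 957 N
τ_a = K_W·8F_aD/(πd³) = 1.1859 × 52.622 = 62.406 MPa
τ_m = K_s·8F_mD/(πd³) = 1.0631 × 171.88 = 182.72 MPa
Goodman: 1/n_f = τ_a/S_se + τ_m/S_su = 62.406/341 + 182.72/885 = 0.18301 + 0.20646 = 0.38947
n_f = 1/0.38947 = 2.568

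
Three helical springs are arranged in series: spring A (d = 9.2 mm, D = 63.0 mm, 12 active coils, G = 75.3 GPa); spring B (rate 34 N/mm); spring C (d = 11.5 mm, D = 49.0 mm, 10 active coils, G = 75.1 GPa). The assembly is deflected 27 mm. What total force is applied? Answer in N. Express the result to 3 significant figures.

k_A = Gd⁴/(8D³N_a) = (75.3×10³)(9.2⁴)/(8·63.0³·12) = 22.473 N/mm
k_C = Gd⁴/(8D³N_a) = (75.1×10³)(11.5⁴)/(8·49.0³·10) = 139.56 N/mm
Series: 1/k_eq = 1/22.473 + 1/34 + 1/139.56 = 0.081076; k_eq = 12.334 N/mm
F = k_eq·δ = 12.334·27 = 333.02 N

333 N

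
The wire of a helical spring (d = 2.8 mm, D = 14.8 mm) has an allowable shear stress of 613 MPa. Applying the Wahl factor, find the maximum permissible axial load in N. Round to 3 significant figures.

276 N

C = D/d = 14.8/2.8 = 5.2857
K_W = (4C−1)/(4C−4) + 0.615/C = 20.143/17.143 + 0.1164 = 1.2914
τ_max = K·8FD/(πd³) → F_max = τ_allow·πd³/(8DK)
F_max = 613·π·2.8³/(8·14.8·1.2914) = 42275/152.9 = 276.5 N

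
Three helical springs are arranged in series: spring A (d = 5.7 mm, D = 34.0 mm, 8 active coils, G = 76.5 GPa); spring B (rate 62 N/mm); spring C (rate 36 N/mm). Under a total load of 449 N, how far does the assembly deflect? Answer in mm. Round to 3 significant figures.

33.7 mm

k_A = Gd⁴/(8D³N_a) = (76.5×10³)(5.7⁴)/(8·34.0³·8) = 32.103 N/mm
Series: 1/k_eq = 1/32.103 + 1/62 + 1/36 = 0.075057; k_eq = 13.323 N/mm
δ = F/k_eq = 449/13.323 = 33.7 mm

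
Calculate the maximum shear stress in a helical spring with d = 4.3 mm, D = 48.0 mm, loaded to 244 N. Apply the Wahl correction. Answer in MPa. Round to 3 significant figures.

423 MPa

Spring index C = D/d = 48.0/4.3 = 11.1628
K_W = (4C−1)/(4C−4) + 0.615/C = 43.651/40.651 + 0.0551 = 1.1289
τ₀ = 8FD/(πd³) = 8·244·48.0/(π·4.3³) = 93696/249.78 = 375.12 MPa
τ_max = K·τ₀ = 1.1289 × 375.12 = 423.47 MPa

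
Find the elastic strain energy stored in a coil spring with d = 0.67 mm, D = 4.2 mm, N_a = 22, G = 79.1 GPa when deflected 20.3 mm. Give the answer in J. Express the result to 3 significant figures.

0.252 J

k = Gd⁴/(8D³N_a) = (79.1×10³)(0.67⁴)/(8·4.2³·22) = 1.2224 N/mm
U = ½kδ² = 0.5 × 1.2224 × 20.3² = 251.87 N·mm = 0.25187 J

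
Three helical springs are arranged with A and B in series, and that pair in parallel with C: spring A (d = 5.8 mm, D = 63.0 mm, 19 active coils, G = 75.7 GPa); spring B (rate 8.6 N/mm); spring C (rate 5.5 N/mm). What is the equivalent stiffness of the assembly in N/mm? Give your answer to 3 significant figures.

k_A = Gd⁴/(8D³N_a) = (75.7×10³)(5.8⁴)/(8·63.0³·19) = 2.2539 N/mm
Springs A,B series: k_AB = 1/(1/2.2539+1/8.6) = 1.7859 N/mm; parallel with C: k_eq = 1.7859+5.5 = 7.2859 N/mm

7.29 N/mm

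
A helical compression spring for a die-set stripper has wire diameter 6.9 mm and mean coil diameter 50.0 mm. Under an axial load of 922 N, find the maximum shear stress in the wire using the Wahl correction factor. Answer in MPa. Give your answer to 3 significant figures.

431 MPa

Spring index C = D/d = 50.0/6.9 = 7.2464
K_W = (4C−1)/(4C−4) + 0.615/C = 27.986/24.986 + 0.0849 = 1.2049
τ₀ = 8FD/(πd³) = 8·922·50.0/(π·6.9³) = 368800/1032 = 357.35 MPa
τ_max = K·τ₀ = 1.2049 × 357.35 = 430.59 MPa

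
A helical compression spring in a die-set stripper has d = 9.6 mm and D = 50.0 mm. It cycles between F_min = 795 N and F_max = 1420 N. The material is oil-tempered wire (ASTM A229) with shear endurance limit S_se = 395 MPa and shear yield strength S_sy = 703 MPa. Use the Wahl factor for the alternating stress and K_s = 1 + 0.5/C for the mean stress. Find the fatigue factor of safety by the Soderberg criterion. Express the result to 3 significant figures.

2.52

C = D/d = 50.0/9.6 = 5.2083; K_W = (4C−1)/(4C−4)+0.615/C = 1.2963; K_s = 1+0.5/C = 1.0960
F_a = (F_max−F_min)/2 = 312.5 N; F_m = (F_max+F_min)/2 = 1107.5 N
τ_a = K_W·8F_aD/(πd³) = 1.2963 × 44.972 = 58.298 MPa
τ_m = K_s·8F_mD/(πd³) = 1.0960 × 159.38 = 174.68 MPa
Soderberg: 1/n_f = τ_a/S_se + τ_m/S_sy = 58.298/395 + 174.68/703 = 0.14759 + 0.24848 = 0.39607
n_f = 1/0.39607 = 2.525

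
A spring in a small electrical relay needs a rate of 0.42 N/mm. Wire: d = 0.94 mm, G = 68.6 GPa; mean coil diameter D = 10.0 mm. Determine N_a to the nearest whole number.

16

N_a = Gd⁴/(8D³k) = (68.6×10³ × 0.94⁴)/(8 × 10.0³ × 0.42)
    = 53559.4 / 3360 = 15.94 → 16 coils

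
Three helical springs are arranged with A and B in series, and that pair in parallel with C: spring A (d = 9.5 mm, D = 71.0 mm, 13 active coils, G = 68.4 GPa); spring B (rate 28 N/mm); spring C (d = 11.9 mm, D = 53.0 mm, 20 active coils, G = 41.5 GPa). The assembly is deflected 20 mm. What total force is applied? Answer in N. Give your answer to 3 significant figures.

k_A = Gd⁴/(8D³N_a) = (68.4×10³)(9.5⁴)/(8·71.0³·13) = 14.967 N/mm
k_C = Gd⁴/(8D³N_a) = (41.5×10³)(11.9⁴)/(8·53.0³·20) = 34.937 N/mm
Springs A,B series: k_AB = 1/(1/14.967+1/28) = 9.7535 N/mm; parallel with C: k_eq = 9.7535+34.937 = 44.691 N/mm
F = k_eq·δ = 44.691·20 = 893.82 N

894 N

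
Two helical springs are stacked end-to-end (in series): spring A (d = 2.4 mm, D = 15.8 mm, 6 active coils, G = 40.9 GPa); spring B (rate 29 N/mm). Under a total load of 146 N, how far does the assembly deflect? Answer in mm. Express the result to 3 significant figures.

25.4 mm

k_A = Gd⁴/(8D³N_a) = (40.9×10³)(2.4⁴)/(8·15.8³·6) = 7.1673 N/mm
Series: 1/k_eq = 1/7.1673 + 1/29 = 0.17401; k_eq = 5.747 N/mm
δ = F/k_eq = 146/5.747 = 25.405 mm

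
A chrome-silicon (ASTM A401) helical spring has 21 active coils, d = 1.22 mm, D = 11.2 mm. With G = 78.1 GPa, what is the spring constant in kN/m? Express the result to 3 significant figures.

k = Gd⁴/(8D³N_a) = (78.1×10³ × 1.22⁴) / (8 × 11.2³ × 21)
  = 173018 / 236028 = 0.73304 N/mm

0.733 kN/m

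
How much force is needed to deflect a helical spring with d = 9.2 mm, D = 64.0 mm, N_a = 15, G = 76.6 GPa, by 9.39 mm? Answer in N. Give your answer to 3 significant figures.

k = Gd⁴/(8D³N_a) = (76.6×10³)(9.2⁴)/(8·64.0³·15) = 17.445 N/mm
F = k·δ = 17.445 × 9.39 = 163.8 N

164 N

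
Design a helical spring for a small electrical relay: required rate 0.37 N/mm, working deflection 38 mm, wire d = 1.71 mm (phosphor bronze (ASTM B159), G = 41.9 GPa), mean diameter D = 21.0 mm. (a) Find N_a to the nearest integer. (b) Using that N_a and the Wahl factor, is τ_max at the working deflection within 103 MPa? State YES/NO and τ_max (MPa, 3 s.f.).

N_a = Gd⁴/(8D³k) = (41.9×10³)(1.71⁴)/(8·21.0³·0.37) = 13.07 → N_a = 13
Actual rate k = Gd⁴/(8D³·13) = 0.37197 N/mm
Working load F = kδ = 0.37197·38 = 14.135 N
C = 21.0/1.71 = 12.2807; K_W = (4C−1)/(4C−4)+0.615/C = 1.1166
τ_max = K_W·8FD/(πd³) = 1.1166·151.17 = 168.79 MPa
τ_max > 103 MPa → exceeds allowable

(a) 13 coils; (b) NO, τ_max = 169 MPa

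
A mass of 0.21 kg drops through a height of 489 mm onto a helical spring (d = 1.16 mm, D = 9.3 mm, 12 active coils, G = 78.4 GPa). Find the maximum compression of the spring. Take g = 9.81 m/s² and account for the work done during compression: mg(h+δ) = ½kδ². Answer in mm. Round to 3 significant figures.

k = Gd⁴/(8D³N_a) = (78.4×10³)(1.16⁴)/(8·9.3³·12) = 1.8383 N/mm
W = mg = 0.21 × 9.81 = 2.0601 N
½kδ² − Wδ − Wh = 0 → δ = (W + √(W² + 2kWh))/k
δ = (2.0601 + √(4.244 + 3703.86))/1.8383 = (2.0601 + 60.894)/1.8383 = 34.245 mm

34.2 mm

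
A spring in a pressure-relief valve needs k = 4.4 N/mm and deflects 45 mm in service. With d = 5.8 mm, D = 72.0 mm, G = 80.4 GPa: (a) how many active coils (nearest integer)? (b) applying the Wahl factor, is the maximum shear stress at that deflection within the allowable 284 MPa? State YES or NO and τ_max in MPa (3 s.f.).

(a) 7 coils; (b) YES, τ_max = 205 MPa

N_a = Gd⁴/(8D³k) = (80.4×10³)(5.8⁴)/(8·72.0³·4.4) = 6.925 → N_a = 7
Actual rate k = Gd⁴/(8D³·7) = 4.3529 N/mm
Working load F = kδ = 4.3529·45 = 195.88 N
C = 72.0/5.8 = 12.4138; K_W = (4C−1)/(4C−4)+0.615/C = 1.1153
τ_max = K_W·8FD/(πd³) = 1.1153·184.07 = 205.28 MPa
τ_max ≤ 284 MPa → acceptable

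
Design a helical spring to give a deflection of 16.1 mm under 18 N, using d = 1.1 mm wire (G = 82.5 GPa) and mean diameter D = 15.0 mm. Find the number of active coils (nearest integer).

Required rate k = F/δ = 18/16.1 = 1.118 N/mm
N_a = Gd⁴/(8D³k) = (82.5×10³ × 1.1⁴)/(8 × 15.0³ × 1.118)
    = 120788 / 30186.3 = 4.001 → 4 coils

4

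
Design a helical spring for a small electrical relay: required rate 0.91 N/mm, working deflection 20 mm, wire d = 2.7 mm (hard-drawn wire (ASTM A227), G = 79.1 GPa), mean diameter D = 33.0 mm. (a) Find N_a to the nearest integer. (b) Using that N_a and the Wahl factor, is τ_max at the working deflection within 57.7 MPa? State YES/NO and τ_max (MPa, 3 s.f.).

N_a = Gd⁴/(8D³k) = (79.1×10³)(2.7⁴)/(8·33.0³·0.91) = 16.07 → N_a = 16
Actual rate k = Gd⁴/(8D³·16) = 0.91386 N/mm
Working load F = kδ = 0.91386·20 = 18.277 N
C = 33.0/2.7 = 12.2222; K_W = (4C−1)/(4C−4)+0.615/C = 1.1171
τ_max = K_W·8FD/(πd³) = 1.1171·78.032 = 87.173 MPa
τ_max > 57.7 MPa → exceeds allowable

(a) 16 coils; (b) NO, τ_max = 87.2 MPa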